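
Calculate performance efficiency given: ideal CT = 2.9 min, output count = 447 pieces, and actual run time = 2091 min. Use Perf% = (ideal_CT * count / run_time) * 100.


Formula: Performance = (Ideal CT * Total Count) / Run Time * 100
Ideal output time = 2.9 * 447 = 1296.3 min
Performance = 1296.3 / 2091 * 100 = 62.0%

62.0%


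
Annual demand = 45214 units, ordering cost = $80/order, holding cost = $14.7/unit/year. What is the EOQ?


Formula: EOQ = sqrt(2 * D * S / H)
Numerator: 2 * 45214 * 80 = 7234240
2DS/H = 7234240 / 14.7 = 492125.2
EOQ = sqrt(492125.2) = 701.5 units

701.5 units


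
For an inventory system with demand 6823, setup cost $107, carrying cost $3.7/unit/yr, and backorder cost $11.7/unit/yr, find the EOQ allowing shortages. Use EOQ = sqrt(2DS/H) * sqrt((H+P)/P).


Formula: EOQ* = sqrt(2DS/H) * sqrt((H+P)/P)
Base EOQ = sqrt(2*6823*107/3.7) = 628.19 units
Correction = sqrt((3.7+11.7)/11.7) = 1.14727
EOQ* = 628.19 * 1.14727 = 720.7 units

720.7 units


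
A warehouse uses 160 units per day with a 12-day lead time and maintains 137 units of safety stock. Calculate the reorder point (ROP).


Formula: ROP = (Daily Demand * Lead Time) + Safety Stock
Demand during lead time = 160 * 12 = 1920 units
ROP = 1920 + 137 = 2057 units

2057 units


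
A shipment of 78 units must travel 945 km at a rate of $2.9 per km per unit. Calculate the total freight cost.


TC = dist * cost * units = 945 * 2.9 * 78 = $213759.00

$213759.00


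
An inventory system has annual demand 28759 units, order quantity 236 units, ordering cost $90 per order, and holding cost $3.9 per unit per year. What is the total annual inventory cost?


TC = 28759/236 * 90 + 236/2 * 3.9

$11427.62


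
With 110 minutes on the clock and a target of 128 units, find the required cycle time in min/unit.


Formula: CT = Available Time / Number of Units
CT = 110 min / 128 units
CT = 0.86 min/unit

0.86 min/unit


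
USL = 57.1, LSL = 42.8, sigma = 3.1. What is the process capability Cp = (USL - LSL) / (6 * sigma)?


Cp = (57.1 - 42.8) / (6 * 3.1)

0.77


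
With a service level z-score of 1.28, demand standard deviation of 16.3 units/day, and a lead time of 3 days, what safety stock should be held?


Formula: SS = z * sigma_d * sqrt(LT)
sqrt(LT) = sqrt(3) = 1.7321
SS = 1.28 * 16.3 * 1.7321
SS = 36.1 units

36.1 units


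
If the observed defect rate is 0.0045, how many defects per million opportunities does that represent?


DPMO = defect_rate * 1000000 = 0.0045 * 1000000

4500


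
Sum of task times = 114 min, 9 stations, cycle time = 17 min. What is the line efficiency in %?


Formula: Efficiency = Sum of Task Times / (N_stations * CT) * 100
Total station capacity = 9 stations * 17 min = 153 min
Efficiency = 114 / 153 * 100 = 74.5%

74.5%


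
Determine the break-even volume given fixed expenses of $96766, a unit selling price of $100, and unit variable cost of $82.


Formula: BEQ = Fixed Costs / (Price - Variable Cost)
Contribution margin = $100 - $82 = $18/unit
BEQ = ceil($96766 / $18/unit) = ceil(5375.89) = 5376 units

5376 units


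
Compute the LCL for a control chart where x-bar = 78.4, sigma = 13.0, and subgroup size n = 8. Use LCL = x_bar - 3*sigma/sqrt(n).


LCL = 78.4 - 3 * 13.0 / sqrt(8)

64.61


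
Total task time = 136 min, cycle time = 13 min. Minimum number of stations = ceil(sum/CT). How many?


Formula: N_min = ceil(Sum of Task Times / Cycle Time)
N_min = ceil(136 min / 13 min) = ceil(10.4615)
N_min = 11 stations

11


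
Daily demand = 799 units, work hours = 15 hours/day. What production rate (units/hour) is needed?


Formula: Production Rate = Daily Demand / Available Hours
Rate = 799 units/day / 15 hours/day
Rate = 53.3 units/hour

53.3 units/hour


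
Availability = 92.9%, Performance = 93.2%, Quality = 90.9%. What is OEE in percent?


Formula: OEE = Availability * Performance * Quality / 10000
A * P = 92.9% * 93.2% / 100 = 86.58%
OEE = 86.58% * 90.9% / 100 = 78.7%

78.7%


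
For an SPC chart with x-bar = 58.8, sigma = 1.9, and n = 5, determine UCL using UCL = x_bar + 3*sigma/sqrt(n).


UCL = 58.8 + 3 * 1.9 / sqrt(5)

61.35


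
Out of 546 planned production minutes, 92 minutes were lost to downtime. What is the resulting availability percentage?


Formula: Availability = (Planned Time - Downtime) / Planned Time * 100
Uptime = 546 - 92 = 454 min
Availability = 454 / 546 * 100 = 83.2%

83.2%


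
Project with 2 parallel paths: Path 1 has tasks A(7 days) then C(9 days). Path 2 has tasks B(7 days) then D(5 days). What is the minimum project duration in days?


Path 1 = 7 + 9 = 16 days
Path 2 = 7 + 5 = 12 days
Duration = max(16, 12) = 16 days

16 days


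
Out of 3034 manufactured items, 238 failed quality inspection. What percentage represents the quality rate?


Formula: Quality Rate = Good Pieces / Total Pieces * 100
Good pieces = 3034 - 238 = 2796
QR = 2796 / 3034 * 100 = 92.2%

92.2%


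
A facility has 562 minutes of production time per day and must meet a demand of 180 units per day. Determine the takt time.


Formula: Takt Time = Available Production Time / Customer Demand
Takt = 562 min/day / 180 units/day
Takt = 3.12 min/unit

3.12 min/unit


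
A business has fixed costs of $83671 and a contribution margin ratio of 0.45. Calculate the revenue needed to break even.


Formula: BER = Fixed Costs / Contribution Margin Ratio
BER = $83671 / 0.45
BER = $185935.56 (to the nearest cent)

$185935.56


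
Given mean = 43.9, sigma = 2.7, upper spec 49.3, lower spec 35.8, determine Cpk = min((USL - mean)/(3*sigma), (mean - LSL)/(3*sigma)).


Cpu = (49.3 - 43.9) / (3 * 2.7) = 0.67
Cpl = (43.9 - 35.8) / (3 * 2.7) = 1.0
Cpk = min(0.67, 1.0) = 0.67

0.67


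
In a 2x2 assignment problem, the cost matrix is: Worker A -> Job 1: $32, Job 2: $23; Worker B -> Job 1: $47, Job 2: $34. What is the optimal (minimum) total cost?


Option 1: A->1 + B->2 = $32 + $34 = $66
Option 2: A->2 + B->1 = $23 + $47 = $70
Min cost = min($66, $70) = $66

$66


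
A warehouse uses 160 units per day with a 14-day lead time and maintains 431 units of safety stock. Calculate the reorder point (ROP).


Formula: ROP = (Daily Demand * Lead Time) + Safety Stock
Demand during lead time = 160 * 14 = 2240 units
ROP = 2240 + 431 = 2671 units

2671 units


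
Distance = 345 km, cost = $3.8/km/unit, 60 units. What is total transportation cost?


TC = dist * cost * units = 345 * 3.8 * 60 = $78660.00

$78660.00


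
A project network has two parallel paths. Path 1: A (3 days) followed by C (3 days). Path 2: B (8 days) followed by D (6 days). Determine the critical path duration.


Path 1 = 3 + 3 = 6 days
Path 2 = 8 + 6 = 14 days
Duration = max(6, 14) = 14 days

14 days


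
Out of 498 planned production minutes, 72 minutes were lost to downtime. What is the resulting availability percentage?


Formula: Availability = (Planned Time - Downtime) / Planned Time * 100
Uptime = 498 - 72 = 426 min
Availability = 426 / 498 * 100 = 85.5%

85.5%


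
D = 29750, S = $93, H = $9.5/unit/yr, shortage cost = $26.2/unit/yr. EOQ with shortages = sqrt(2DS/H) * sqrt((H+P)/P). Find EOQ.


Formula: EOQ* = sqrt(2DS/H) * sqrt((H+P)/P)
Base EOQ = sqrt(2*29750*93/9.5) = 763.2 units
Correction = sqrt((9.5+26.2)/26.2) = 1.1673
EOQ* = 763.2 * 1.1673 = 890.9 units

890.9 units


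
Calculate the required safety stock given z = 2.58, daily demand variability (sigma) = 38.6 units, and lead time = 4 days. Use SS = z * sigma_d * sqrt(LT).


Formula: SS = z * sigma_d * sqrt(LT)
sqrt(LT) = sqrt(4) = 2.0
SS = 2.58 * 38.6 * 2.0
SS = 199.2 units

199.2 units


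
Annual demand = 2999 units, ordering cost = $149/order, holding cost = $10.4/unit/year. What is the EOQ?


Formula: EOQ = sqrt(2 * D * S / H)
Numerator: 2 * 2999 * 149 = 893702
2DS/H = 893702 / 10.4 = 85932.9
EOQ = sqrt(85932.9) = 293.1 units

293.1 units


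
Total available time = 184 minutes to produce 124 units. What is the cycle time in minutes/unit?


Formula: CT = Available Time / Number of Units
CT = 184 min / 124 units
CT = 1.48 min/unit

1.48 min/unit


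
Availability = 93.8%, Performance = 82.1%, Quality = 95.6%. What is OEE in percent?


Formula: OEE = Availability * Performance * Quality / 10000
A * P = 93.8% * 82.1% / 100 = 77.01%
OEE = 77.01% * 95.6% / 100 = 73.6%

73.6%


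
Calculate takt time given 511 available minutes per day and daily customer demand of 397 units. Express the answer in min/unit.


Formula: Takt Time = Available Production Time / Customer Demand
Takt = 511 min/day / 397 units/day
Takt = 1.29 min/unit

1.29 min/unit


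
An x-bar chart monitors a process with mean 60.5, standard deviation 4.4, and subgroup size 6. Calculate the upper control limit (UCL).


UCL = 60.5 + 3 * 4.4 / sqrt(6)

65.89


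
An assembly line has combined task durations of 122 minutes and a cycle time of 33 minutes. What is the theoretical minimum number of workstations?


Formula: N_min = ceil(Sum of Task Times / Cycle Time)
N_min = ceil(122 min / 33 min) = ceil(3.697)
N_min = 4 stations

4


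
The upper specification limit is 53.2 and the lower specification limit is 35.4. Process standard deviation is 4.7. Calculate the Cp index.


Cp = (53.2 - 35.4) / (6 * 4.7)

0.63


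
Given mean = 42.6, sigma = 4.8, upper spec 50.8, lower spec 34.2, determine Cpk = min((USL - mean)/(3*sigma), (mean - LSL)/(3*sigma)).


Cpu = (50.8 - 42.6) / (3 * 4.8) = 0.57
Cpl = (42.6 - 34.2) / (3 * 4.8) = 0.58
Cpk = min(0.57, 0.58) = 0.57

0.57


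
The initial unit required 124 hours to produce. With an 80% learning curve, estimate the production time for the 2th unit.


Formula: T_n = T_1 * (learning_rate)^(log2(n)) where learning_rate = rate/100
Doublings = log2(2) = 1
T_n = 124 * 0.8^1
T_n = 124 * 0.8 = 99.2 hours

99.2 hours


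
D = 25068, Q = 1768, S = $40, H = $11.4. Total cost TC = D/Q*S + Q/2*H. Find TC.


TC = 25068/1768 * 40 + 1768/2 * 11.4

$10644.75


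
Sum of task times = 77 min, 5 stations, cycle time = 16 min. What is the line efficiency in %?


Formula: Efficiency = Sum of Task Times / (N_stations * CT) * 100
Total station capacity = 5 stations * 16 min = 80 min
Efficiency = 77 / 80 * 100 = 96.3%

96.3%


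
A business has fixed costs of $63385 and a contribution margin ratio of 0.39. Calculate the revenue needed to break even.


Formula: BER = Fixed Costs / Contribution Margin Ratio
BER = $63385 / 0.39
BER = $162525.64 (to the nearest cent)

$162525.64


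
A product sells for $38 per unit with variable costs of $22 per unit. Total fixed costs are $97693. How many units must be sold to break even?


Formula: BEQ = Fixed Costs / (Price - Variable Cost)
Contribution margin = $38 - $22 = $16/unit
BEQ = ceil($97693 / $16/unit) = ceil(6105.81) = 6106 units

6106 units


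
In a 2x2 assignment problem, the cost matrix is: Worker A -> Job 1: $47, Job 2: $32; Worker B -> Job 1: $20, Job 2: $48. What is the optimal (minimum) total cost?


Option 1: A->1 + B->2 = $47 + $48 = $95
Option 2: A->2 + B->1 = $32 + $20 = $52
Min cost = min($95, $52) = $52

$52


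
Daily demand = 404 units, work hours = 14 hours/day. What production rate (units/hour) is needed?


Formula: Production Rate = Daily Demand / Available Hours
Rate = 404 units/day / 14 hours/day
Rate = 28.9 units/hour

28.9 units/hour


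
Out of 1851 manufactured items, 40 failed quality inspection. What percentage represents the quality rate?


Formula: Quality Rate = Good Pieces / Total Pieces * 100
Good pieces = 1851 - 40 = 1811
QR = 1811 / 1851 * 100 = 97.8%

97.8%


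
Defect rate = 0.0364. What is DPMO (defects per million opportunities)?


DPMO = defect_rate * 1000000 = 0.0364 * 1000000

36400


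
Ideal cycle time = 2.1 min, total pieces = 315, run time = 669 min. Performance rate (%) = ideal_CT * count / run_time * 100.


Formula: Performance = (Ideal CT * Total Count) / Run Time * 100
Ideal output time = 2.1 * 315 = 661.5 min
Performance = 661.5 / 669 * 100 = 98.9%

98.9%


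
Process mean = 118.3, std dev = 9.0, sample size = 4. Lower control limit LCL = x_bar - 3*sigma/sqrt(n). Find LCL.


LCL = 118.3 - 3 * 9.0 / sqrt(4)

104.8


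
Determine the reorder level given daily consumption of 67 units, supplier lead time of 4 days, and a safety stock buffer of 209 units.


Formula: ROP = (Daily Demand * Lead Time) + Safety Stock
Demand during lead time = 67 * 4 = 268 units
ROP = 268 + 209 = 477 units

477 units


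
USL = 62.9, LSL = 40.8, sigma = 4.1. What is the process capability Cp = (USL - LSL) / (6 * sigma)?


Cp = (62.9 - 40.8) / (6 * 4.1)

0.9


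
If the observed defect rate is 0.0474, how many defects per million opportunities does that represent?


DPMO = defect_rate * 1000000 = 0.0474 * 1000000

47400


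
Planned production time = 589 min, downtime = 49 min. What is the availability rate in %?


Formula: Availability = (Planned Time - Downtime) / Planned Time * 100
Uptime = 589 - 49 = 540 min
Availability = 540 / 589 * 100 = 91.7%

91.7%


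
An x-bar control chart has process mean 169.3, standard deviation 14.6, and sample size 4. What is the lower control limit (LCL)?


LCL = 169.3 - 3 * 14.6 / sqrt(4)

147.4


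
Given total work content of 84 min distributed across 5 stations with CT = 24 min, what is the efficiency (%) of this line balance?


Formula: Efficiency = Sum of Task Times / (N_stations * CT) * 100
Total station capacity = 5 stations * 24 min = 120 min
Efficiency = 84 / 120 * 100 = 70.0%

70.0%


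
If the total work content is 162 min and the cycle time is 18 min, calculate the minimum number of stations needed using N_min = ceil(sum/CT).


Formula: N_min = ceil(Sum of Task Times / Cycle Time)
N_min = ceil(162 min / 18 min) = ceil(9.0)
N_min = 9 stations

9


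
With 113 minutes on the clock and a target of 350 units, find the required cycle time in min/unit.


Formula: CT = Available Time / Number of Units
CT = 113 min / 350 units
CT = 0.32 min/unit

0.32 min/unit


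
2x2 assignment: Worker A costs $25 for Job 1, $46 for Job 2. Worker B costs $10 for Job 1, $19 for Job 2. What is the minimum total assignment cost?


Option 1: A->1 + B->2 = $25 + $19 = $44
Option 2: A->2 + B->1 = $46 + $10 = $56
Min cost = min($44, $56) = $44

$44


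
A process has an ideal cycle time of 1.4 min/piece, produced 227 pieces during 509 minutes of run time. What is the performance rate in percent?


Formula: Performance = (Ideal CT * Total Count) / Run Time * 100
Ideal output time = 1.4 * 227 = 317.8 min
Performance = 317.8 / 509 * 100 = 62.4%

62.4%


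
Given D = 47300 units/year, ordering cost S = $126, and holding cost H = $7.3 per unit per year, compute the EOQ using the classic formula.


Formula: EOQ = sqrt(2 * D * S / H)
Numerator: 2 * 47300 * 126 = 11919600
2DS/H = 11919600 / 7.3 = 1632821.9
EOQ = sqrt(1632821.9) = 1277.8 units

1277.8 units


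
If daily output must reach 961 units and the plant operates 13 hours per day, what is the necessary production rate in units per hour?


Formula: Production Rate = Daily Demand / Available Hours
Rate = 961 units/day / 13 hours/day
Rate = 73.9 units/hour

73.9 units/hour


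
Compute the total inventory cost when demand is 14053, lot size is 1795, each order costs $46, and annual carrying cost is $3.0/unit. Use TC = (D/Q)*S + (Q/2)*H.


TC = 14053/1795 * 46 + 1795/2 * 3.0

$3052.63


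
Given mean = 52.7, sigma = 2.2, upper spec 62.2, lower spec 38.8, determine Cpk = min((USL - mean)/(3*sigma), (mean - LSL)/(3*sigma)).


Cpu = (62.2 - 52.7) / (3 * 2.2) = 1.44
Cpl = (52.7 - 38.8) / (3 * 2.2) = 2.11
Cpk = min(1.44, 2.11) = 1.44

1.44


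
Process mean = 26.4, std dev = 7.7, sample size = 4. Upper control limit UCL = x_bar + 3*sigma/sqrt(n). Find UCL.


UCL = 26.4 + 3 * 7.7 / sqrt(4)

37.95


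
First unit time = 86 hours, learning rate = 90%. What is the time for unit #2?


Formula: T_n = T_1 * (learning_rate)^(log2(n)) where learning_rate = rate/100
Doublings = log2(2) = 1
T_n = 86 * 0.9^1
T_n = 86 * 0.9 = 77.4 hours

77.4 hours


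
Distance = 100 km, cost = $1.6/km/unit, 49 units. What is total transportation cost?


TC = dist * cost * units = 100 * 1.6 * 49 = $7840.00

$7840.00


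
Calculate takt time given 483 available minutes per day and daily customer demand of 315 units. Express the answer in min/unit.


Formula: Takt Time = Available Production Time / Customer Demand
Takt = 483 min/day / 315 units/day
Takt = 1.53 min/unit

1.53 min/unit


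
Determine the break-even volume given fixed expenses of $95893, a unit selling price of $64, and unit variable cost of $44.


Formula: BEQ = Fixed Costs / (Price - Variable Cost)
Contribution margin = $64 - $44 = $20/unit
BEQ = ceil($95893 / $20/unit) = ceil(4794.65) = 4795 units

4795 units


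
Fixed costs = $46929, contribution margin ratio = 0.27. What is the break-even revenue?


Formula: BER = Fixed Costs / Contribution Margin Ratio
BER = $46929 / 0.27
BER = $173811.11 (to the nearest cent)

$173811.11


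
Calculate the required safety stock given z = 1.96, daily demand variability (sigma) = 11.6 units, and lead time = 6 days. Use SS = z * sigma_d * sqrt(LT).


Formula: SS = z * sigma_d * sqrt(LT)
sqrt(LT) = sqrt(6) = 2.4495
SS = 1.96 * 11.6 * 2.4495
SS = 55.7 units

55.7 units


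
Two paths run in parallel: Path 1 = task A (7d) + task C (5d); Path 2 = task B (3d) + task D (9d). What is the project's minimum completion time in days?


Path 1 = 7 + 5 = 12 days
Path 2 = 3 + 9 = 12 days
Duration = max(12, 12) = 12 days

12 days


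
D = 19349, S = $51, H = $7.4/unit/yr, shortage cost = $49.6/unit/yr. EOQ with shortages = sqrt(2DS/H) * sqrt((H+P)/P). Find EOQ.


Formula: EOQ* = sqrt(2DS/H) * sqrt((H+P)/P)
Base EOQ = sqrt(2*19349*51/7.4) = 516.43 units
Correction = sqrt((7.4+49.6)/49.6) = 1.072
EOQ* = 516.43 * 1.072 = 553.6 units

553.6 units


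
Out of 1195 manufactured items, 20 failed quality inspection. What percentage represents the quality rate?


Formula: Quality Rate = Good Pieces / Total Pieces * 100
Good pieces = 1195 - 20 = 1175
QR = 1175 / 1195 * 100 = 98.3%

98.3%


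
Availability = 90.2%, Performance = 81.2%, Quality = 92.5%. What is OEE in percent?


Formula: OEE = Availability * Performance * Quality / 10000
A * P = 90.2% * 81.2% / 100 = 73.24%
OEE = 73.24% * 92.5% / 100 = 67.7%

67.7%


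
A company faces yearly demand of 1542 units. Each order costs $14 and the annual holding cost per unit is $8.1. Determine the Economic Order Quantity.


Formula: EOQ = sqrt(2 * D * S / H)
Numerator: 2 * 1542 * 14 = 43176
2DS/H = 43176 / 8.1 = 5330.4
EOQ = sqrt(5330.4) = 73.0 units

73.0 units


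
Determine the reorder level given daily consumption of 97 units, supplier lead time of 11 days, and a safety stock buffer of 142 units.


Formula: ROP = (Daily Demand * Lead Time) + Safety Stock
Demand during lead time = 97 * 11 = 1067 units
ROP = 1067 + 142 = 1209 units

1209 units


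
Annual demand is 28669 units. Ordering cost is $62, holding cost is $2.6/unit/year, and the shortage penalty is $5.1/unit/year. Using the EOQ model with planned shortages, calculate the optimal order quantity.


Formula: EOQ* = sqrt(2DS/H) * sqrt((H+P)/P)
Base EOQ = sqrt(2*28669*62/2.6) = 1169.31 units
Correction = sqrt((2.6+5.1)/5.1) = 1.22874
EOQ* = 1169.31 * 1.22874 = 1436.8 units

1436.8 units


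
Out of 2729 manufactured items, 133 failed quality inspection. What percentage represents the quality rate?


Formula: Quality Rate = Good Pieces / Total Pieces * 100
Good pieces = 2729 - 133 = 2596
QR = 2596 / 2729 * 100 = 95.1%

95.1%


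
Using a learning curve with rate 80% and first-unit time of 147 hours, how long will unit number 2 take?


Formula: T_n = T_1 * (learning_rate)^(log2(n)) where learning_rate = rate/100
Doublings = log2(2) = 1
T_n = 147 * 0.8^1
T_n = 147 * 0.8 = 117.6 hours

117.6 hours


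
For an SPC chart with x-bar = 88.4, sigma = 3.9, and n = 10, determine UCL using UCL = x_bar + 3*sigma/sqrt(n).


UCL = 88.4 + 3 * 3.9 / sqrt(10)

92.1


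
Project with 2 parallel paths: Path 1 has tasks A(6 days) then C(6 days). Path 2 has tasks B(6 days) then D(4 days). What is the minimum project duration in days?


Path 1 = 6 + 6 = 12 days
Path 2 = 6 + 4 = 10 days
Duration = max(12, 10) = 12 days

12 days


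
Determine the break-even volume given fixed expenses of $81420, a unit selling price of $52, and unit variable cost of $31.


Formula: BEQ = Fixed Costs / (Price - Variable Cost)
Contribution margin = $52 - $31 = $21/unit
BEQ = ceil($81420 / $21/unit) = ceil(3877.14) = 3878 units

3878 units


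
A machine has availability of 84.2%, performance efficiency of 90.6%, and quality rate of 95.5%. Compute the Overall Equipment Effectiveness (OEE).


Formula: OEE = Availability * Performance * Quality / 10000
A * P = 84.2% * 90.6% / 100 = 76.29%
OEE = 76.29% * 95.5% / 100 = 72.9%

72.9%


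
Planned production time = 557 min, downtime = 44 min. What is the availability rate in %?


Formula: Availability = (Planned Time - Downtime) / Planned Time * 100
Uptime = 557 - 44 = 513 min
Availability = 513 / 557 * 100 = 92.1%

92.1%


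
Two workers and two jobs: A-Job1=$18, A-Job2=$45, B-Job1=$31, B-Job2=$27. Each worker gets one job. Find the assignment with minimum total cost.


Option 1: A->1 + B->2 = $18 + $27 = $45
Option 2: A->2 + B->1 = $45 + $31 = $76
Min cost = min($45, $76) = $45

$45


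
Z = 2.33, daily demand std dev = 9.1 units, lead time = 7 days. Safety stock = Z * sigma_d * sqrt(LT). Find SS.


Formula: SS = z * sigma_d * sqrt(LT)
sqrt(LT) = sqrt(7) = 2.6458
SS = 2.33 * 9.1 * 2.6458
SS = 56.1 units

56.1 units


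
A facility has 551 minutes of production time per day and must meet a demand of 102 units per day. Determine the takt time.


Formula: Takt Time = Available Production Time / Customer Demand
Takt = 551 min/day / 102 units/day
Takt = 5.4 min/unit

5.4 min/unit


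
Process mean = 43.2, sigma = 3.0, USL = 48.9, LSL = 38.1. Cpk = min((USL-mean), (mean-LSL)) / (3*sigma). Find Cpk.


Cpu = (48.9 - 43.2) / (3 * 3.0) = 0.63
Cpl = (43.2 - 38.1) / (3 * 3.0) = 0.57
Cpk = min(0.63, 0.57) = 0.57

0.57


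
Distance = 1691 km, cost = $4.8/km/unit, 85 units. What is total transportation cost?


TC = dist * cost * units = 1691 * 4.8 * 85 = $689928.00

$689928.00


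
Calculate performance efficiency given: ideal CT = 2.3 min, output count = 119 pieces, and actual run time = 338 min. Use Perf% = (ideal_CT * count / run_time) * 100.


Formula: Performance = (Ideal CT * Total Count) / Run Time * 100
Ideal output time = 2.3 * 119 = 273.7 min
Performance = 273.7 / 338 * 100 = 81.0%

81.0%


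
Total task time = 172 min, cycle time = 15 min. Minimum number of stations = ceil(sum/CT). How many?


Formula: N_min = ceil(Sum of Task Times / Cycle Time)
N_min = ceil(172 min / 15 min) = ceil(11.4667)
N_min = 12 stations

12


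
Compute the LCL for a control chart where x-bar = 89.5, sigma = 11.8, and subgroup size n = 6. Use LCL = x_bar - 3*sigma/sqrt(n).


LCL = 89.5 - 3 * 11.8 / sqrt(6)

75.05


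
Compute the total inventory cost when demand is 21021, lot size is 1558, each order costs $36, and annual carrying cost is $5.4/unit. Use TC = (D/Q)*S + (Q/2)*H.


TC = 21021/1558 * 36 + 1558/2 * 5.4

$4692.32


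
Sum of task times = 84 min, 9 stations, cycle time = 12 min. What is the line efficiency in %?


Formula: Efficiency = Sum of Task Times / (N_stations * CT) * 100
Total station capacity = 9 stations * 12 min = 108 min
Efficiency = 84 / 108 * 100 = 77.8%

77.8%


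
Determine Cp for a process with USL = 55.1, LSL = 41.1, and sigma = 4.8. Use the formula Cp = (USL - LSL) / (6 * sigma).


Cp = (55.1 - 41.1) / (6 * 4.8)

0.49


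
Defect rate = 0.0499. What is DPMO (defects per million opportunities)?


DPMO = defect_rate * 1000000 = 0.0499 * 1000000

49900


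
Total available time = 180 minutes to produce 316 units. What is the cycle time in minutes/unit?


Formula: CT = Available Time / Number of Units
CT = 180 min / 316 units
CT = 0.57 min/unit

0.57 min/unit


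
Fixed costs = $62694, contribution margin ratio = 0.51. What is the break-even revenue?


Formula: BER = Fixed Costs / Contribution Margin Ratio
BER = $62694 / 0.51
BER = $122929.41 (to the nearest cent)

$122929.41


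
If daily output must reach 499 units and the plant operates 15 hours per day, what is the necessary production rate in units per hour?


Formula: Production Rate = Daily Demand / Available Hours
Rate = 499 units/day / 15 hours/day
Rate = 33.3 units/hour

33.3 units/hour


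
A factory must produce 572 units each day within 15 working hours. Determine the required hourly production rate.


Formula: Production Rate = Daily Demand / Available Hours
Rate = 572 units/day / 15 hours/day
Rate = 38.1 units/hour

38.1 units/hour


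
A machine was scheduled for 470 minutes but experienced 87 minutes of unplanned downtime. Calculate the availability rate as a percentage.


Formula: Availability = (Planned Time - Downtime) / Planned Time * 100
Uptime = 470 - 87 = 383 min
Availability = 383 / 470 * 100 = 81.5%

81.5%


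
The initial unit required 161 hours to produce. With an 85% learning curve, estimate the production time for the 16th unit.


Formula: T_n = T_1 * (learning_rate)^(log2(n)) where learning_rate = rate/100
Doublings = log2(16) = 4
T_n = 161 * 0.85^4
T_n = 161 * 0.522 = 84.0 hours

84.0 hours


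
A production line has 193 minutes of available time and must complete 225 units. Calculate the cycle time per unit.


Formula: CT = Available Time / Number of Units
CT = 193 min / 225 units
CT = 0.86 min/unit

0.86 min/unit


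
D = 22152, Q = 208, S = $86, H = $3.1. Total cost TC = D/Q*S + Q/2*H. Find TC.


TC = 22152/208 * 86 + 208/2 * 3.1

$9481.40


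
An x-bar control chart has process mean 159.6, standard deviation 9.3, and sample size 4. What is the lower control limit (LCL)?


LCL = 159.6 - 3 * 9.3 / sqrt(4)

145.65


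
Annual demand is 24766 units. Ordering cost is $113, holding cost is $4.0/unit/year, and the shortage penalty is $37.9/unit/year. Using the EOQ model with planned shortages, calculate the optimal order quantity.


Formula: EOQ* = sqrt(2DS/H) * sqrt((H+P)/P)
Base EOQ = sqrt(2*24766*113/4.0) = 1182.91 units
Correction = sqrt((4.0+37.9)/37.9) = 1.05145
EOQ* = 1182.91 * 1.05145 = 1243.8 units

1243.8 units


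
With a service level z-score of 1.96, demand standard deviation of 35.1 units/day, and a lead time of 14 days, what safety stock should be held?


Formula: SS = z * sigma_d * sqrt(LT)
sqrt(LT) = sqrt(14) = 3.7417
SS = 1.96 * 35.1 * 3.7417
SS = 257.4 units

257.4 units


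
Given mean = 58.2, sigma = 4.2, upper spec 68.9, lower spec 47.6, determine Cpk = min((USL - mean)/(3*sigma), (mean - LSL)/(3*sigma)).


Cpu = (68.9 - 58.2) / (3 * 4.2) = 0.85
Cpl = (58.2 - 47.6) / (3 * 4.2) = 0.84
Cpk = min(0.85, 0.84) = 0.84

0.84


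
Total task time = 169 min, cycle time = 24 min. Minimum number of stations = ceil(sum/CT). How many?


Formula: N_min = ceil(Sum of Task Times / Cycle Time)
N_min = ceil(169 min / 24 min) = ceil(7.0417)
N_min = 8 stations

8


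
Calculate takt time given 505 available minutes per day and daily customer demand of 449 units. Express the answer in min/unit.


Formula: Takt Time = Available Production Time / Customer Demand
Takt = 505 min/day / 449 units/day
Takt = 1.12 min/unit

1.12 min/unit


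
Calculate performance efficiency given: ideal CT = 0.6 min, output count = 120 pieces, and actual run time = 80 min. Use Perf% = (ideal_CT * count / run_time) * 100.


Formula: Performance = (Ideal CT * Total Count) / Run Time * 100
Ideal output time = 0.6 * 120 = 72.0 min
Performance = 72.0 / 80 * 100 = 90.0%

90.0%


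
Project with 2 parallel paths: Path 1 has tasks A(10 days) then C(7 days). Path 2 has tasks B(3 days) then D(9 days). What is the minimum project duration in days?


Path 1 = 10 + 7 = 17 days
Path 2 = 3 + 9 = 12 days
Duration = max(17, 12) = 17 days

17 days


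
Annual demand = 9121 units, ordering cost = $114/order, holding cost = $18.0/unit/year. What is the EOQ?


Formula: EOQ = sqrt(2 * D * S / H)
Numerator: 2 * 9121 * 114 = 2079588
2DS/H = 2079588 / 18.0 = 115532.7
EOQ = sqrt(115532.7) = 339.9 units

339.9 units


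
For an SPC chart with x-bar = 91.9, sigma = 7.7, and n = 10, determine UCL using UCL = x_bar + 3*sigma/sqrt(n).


UCL = 91.9 + 3 * 7.7 / sqrt(10)

99.2


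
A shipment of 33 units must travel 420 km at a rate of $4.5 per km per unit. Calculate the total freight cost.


TC = dist * cost * units = 420 * 4.5 * 33 = $62370.00

$62370.00


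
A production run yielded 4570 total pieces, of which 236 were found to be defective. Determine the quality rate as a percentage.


Formula: Quality Rate = Good Pieces / Total Pieces * 100
Good pieces = 4570 - 236 = 4334
QR = 4334 / 4570 * 100 = 94.8%

94.8%


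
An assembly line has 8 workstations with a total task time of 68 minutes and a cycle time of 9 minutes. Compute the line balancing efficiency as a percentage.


Formula: Efficiency = Sum of Task Times / (N_stations * CT) * 100
Total station capacity = 8 stations * 9 min = 72 min
Efficiency = 68 / 72 * 100 = 94.4%

94.4%


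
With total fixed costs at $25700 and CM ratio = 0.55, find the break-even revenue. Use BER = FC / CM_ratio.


Formula: BER = Fixed Costs / Contribution Margin Ratio
BER = $25700 / 0.55
BER = $46727.27 (to the nearest cent)

$46727.27


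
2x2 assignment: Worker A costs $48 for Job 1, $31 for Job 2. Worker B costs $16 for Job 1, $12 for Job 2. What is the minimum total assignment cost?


Option 1: A->1 + B->2 = $48 + $12 = $60
Option 2: A->2 + B->1 = $31 + $16 = $47
Min cost = min($60, $47) = $47

$47


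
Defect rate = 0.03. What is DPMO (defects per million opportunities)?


DPMO = defect_rate * 1000000 = 0.03 * 1000000

30000


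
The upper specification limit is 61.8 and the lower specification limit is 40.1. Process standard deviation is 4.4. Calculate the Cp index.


Cp = (61.8 - 40.1) / (6 * 4.4)

0.82


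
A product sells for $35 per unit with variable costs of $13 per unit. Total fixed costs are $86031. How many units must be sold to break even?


Formula: BEQ = Fixed Costs / (Price - Variable Cost)
Contribution margin = $35 - $13 = $22/unit
BEQ = ceil($86031 / $22/unit) = ceil(3910.5) = 3911 units

3911 units


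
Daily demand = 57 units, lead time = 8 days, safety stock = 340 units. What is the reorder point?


Formula: ROP = (Daily Demand * Lead Time) + Safety Stock
Demand during lead time = 57 * 8 = 456 units
ROP = 456 + 340 = 796 units

796 units


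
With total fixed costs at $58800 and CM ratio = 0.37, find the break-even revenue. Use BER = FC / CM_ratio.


Formula: BER = Fixed Costs / Contribution Margin Ratio
BER = $58800 / 0.37
BER = $158918.92 (to the nearest cent)

$158918.92


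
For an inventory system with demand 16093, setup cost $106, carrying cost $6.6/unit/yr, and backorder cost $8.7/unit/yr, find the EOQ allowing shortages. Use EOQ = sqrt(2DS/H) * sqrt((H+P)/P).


Formula: EOQ* = sqrt(2DS/H) * sqrt((H+P)/P)
Base EOQ = sqrt(2*16093*106/6.6) = 718.98 units
Correction = sqrt((6.6+8.7)/8.7) = 1.32613
EOQ* = 718.98 * 1.32613 = 953.5 units

953.5 units


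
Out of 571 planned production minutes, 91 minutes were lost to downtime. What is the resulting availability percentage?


Formula: Availability = (Planned Time - Downtime) / Planned Time * 100
Uptime = 571 - 91 = 480 min
Availability = 480 / 571 * 100 = 84.1%

84.1%


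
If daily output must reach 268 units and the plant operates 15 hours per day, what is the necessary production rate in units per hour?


Formula: Production Rate = Daily Demand / Available Hours
Rate = 268 units/day / 15 hours/day
Rate = 17.9 units/hour

17.9 units/hour


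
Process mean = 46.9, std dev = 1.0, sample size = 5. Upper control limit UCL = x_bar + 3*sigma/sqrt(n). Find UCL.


UCL = 46.9 + 3 * 1.0 / sqrt(5)

48.24


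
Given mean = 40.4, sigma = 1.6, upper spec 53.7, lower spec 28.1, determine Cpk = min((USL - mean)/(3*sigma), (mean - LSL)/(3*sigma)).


Cpu = (53.7 - 40.4) / (3 * 1.6) = 2.77
Cpl = (40.4 - 28.1) / (3 * 1.6) = 2.56
Cpk = min(2.77, 2.56) = 2.56

2.56


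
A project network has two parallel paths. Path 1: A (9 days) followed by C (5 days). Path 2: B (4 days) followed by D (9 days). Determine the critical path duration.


Path 1 = 9 + 5 = 14 days
Path 2 = 4 + 9 = 13 days
Duration = max(14, 13) = 14 days

14 days


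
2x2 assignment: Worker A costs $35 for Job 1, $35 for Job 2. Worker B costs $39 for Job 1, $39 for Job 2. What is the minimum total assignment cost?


Option 1: A->1 + B->2 = $35 + $39 = $74
Option 2: A->2 + B->1 = $35 + $39 = $74
Min cost = min($74, $74) = $74

$74


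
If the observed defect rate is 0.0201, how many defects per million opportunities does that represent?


DPMO = defect_rate * 1000000 = 0.0201 * 1000000

20100


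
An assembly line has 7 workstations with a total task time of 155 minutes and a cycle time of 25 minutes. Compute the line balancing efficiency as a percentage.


Formula: Efficiency = Sum of Task Times / (N_stations * CT) * 100
Total station capacity = 7 stations * 25 min = 175 min
Efficiency = 155 / 175 * 100 = 88.6%

88.6%


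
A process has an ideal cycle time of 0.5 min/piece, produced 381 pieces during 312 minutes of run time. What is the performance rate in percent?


Formula: Performance = (Ideal CT * Total Count) / Run Time * 100
Ideal output time = 0.5 * 381 = 190.5 min
Performance = 190.5 / 312 * 100 = 61.1%

61.1%


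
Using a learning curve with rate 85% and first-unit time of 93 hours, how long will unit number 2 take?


Formula: T_n = T_1 * (learning_rate)^(log2(n)) where learning_rate = rate/100
Doublings = log2(2) = 1
T_n = 93 * 0.85^1
T_n = 93 * 0.85 = 79.1 hours

79.1 hours


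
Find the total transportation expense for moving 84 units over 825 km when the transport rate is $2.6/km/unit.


TC = dist * cost * units = 825 * 2.6 * 84 = $180180.00

$180180.00


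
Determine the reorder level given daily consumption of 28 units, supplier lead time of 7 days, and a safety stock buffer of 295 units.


Formula: ROP = (Daily Demand * Lead Time) + Safety Stock
Demand during lead time = 28 * 7 = 196 units
ROP = 196 + 295 = 491 units

491 units


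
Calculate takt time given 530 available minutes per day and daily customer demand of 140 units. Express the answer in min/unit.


Formula: Takt Time = Available Production Time / Customer Demand
Takt = 530 min/day / 140 units/day
Takt = 3.79 min/unit

3.79 min/unit


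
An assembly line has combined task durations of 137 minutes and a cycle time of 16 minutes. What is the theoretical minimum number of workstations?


Formula: N_min = ceil(Sum of Task Times / Cycle Time)
N_min = ceil(137 min / 16 min) = ceil(8.5625)
N_min = 9 stations

9


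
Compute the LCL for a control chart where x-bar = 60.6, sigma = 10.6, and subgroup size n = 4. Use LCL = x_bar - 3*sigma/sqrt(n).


LCL = 60.6 - 3 * 10.6 / sqrt(4)

44.7


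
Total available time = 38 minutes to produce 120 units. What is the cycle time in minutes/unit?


Formula: CT = Available Time / Number of Units
CT = 38 min / 120 units
CT = 0.32 min/unit

0.32 min/unit


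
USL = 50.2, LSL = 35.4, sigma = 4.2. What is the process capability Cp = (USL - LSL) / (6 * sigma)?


Cp = (50.2 - 35.4) / (6 * 4.2)

0.59


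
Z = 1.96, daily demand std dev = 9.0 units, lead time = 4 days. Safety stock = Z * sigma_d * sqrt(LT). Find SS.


Formula: SS = z * sigma_d * sqrt(LT)
sqrt(LT) = sqrt(4) = 2.0
SS = 1.96 * 9.0 * 2.0
SS = 35.3 units

35.3 units


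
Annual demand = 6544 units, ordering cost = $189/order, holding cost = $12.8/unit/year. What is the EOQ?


Formula: EOQ = sqrt(2 * D * S / H)
Numerator: 2 * 6544 * 189 = 2473632
2DS/H = 2473632 / 12.8 = 193252.5
EOQ = sqrt(193252.5) = 439.6 units

439.6 units


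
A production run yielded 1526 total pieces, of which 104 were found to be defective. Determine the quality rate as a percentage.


Formula: Quality Rate = Good Pieces / Total Pieces * 100
Good pieces = 1526 - 104 = 1422
QR = 1422 / 1526 * 100 = 93.2%

93.2%


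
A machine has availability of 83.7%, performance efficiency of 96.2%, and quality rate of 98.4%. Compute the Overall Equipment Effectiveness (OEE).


Formula: OEE = Availability * Performance * Quality / 10000
A * P = 83.7% * 96.2% / 100 = 80.52%
OEE = 80.52% * 98.4% / 100 = 79.2%

79.2%


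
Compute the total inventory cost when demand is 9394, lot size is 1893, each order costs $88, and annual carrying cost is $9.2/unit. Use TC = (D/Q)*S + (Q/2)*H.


TC = 9394/1893 * 88 + 1893/2 * 9.2

$9144.50


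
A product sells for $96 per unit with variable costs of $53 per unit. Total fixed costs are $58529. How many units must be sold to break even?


Formula: BEQ = Fixed Costs / (Price - Variable Cost)
Contribution margin = $96 - $53 = $43/unit
BEQ = ceil($58529 / $43/unit) = ceil(1361.14) = 1362 units

1362 units


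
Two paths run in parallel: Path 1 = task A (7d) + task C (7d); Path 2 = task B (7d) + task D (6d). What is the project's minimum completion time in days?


Path 1 = 7 + 7 = 14 days
Path 2 = 7 + 6 = 13 days
Duration = max(14, 13) = 14 days

14 days


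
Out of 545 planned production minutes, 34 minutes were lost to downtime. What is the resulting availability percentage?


Formula: Availability = (Planned Time - Downtime) / Planned Time * 100
Uptime = 545 - 34 = 511 min
Availability = 511 / 545 * 100 = 93.8%

93.8%


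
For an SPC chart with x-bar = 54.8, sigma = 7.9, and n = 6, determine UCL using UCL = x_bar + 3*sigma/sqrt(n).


UCL = 54.8 + 3 * 7.9 / sqrt(6)

64.48


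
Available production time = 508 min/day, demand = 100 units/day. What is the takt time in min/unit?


Formula: Takt Time = Available Production Time / Customer Demand
Takt = 508 min/day / 100 units/day
Takt = 5.08 min/unit

5.08 min/unit


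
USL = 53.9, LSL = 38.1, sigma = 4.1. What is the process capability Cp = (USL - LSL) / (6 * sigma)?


Cp = (53.9 - 38.1) / (6 * 4.1)

0.64


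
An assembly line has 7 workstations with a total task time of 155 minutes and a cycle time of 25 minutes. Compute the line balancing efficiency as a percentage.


Formula: Efficiency = Sum of Task Times / (N_stations * CT) * 100
Total station capacity = 7 stations * 25 min = 175 min
Efficiency = 155 / 175 * 100 = 88.6%

88.6%


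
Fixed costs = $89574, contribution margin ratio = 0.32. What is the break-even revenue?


Formula: BER = Fixed Costs / Contribution Margin Ratio
BER = $89574 / 0.32
BER = $279918.75 (to the nearest cent)

$279918.75


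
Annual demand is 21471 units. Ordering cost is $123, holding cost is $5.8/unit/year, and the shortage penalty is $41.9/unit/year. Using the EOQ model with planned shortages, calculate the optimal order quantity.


Formula: EOQ* = sqrt(2DS/H) * sqrt((H+P)/P)
Base EOQ = sqrt(2*21471*123/5.8) = 954.29 units
Correction = sqrt((5.8+41.9)/41.9) = 1.06697
EOQ* = 954.29 * 1.06697 = 1018.2 units

1018.2 units


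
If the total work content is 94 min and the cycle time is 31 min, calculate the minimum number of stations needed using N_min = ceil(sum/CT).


Formula: N_min = ceil(Sum of Task Times / Cycle Time)
N_min = ceil(94 min / 31 min) = ceil(3.0323)
N_min = 4 stations

4


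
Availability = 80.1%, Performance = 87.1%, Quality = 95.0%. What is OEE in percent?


Formula: OEE = Availability * Performance * Quality / 10000
A * P = 80.1% * 87.1% / 100 = 69.77%
OEE = 69.77% * 95.0% / 100 = 66.3%

66.3%
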